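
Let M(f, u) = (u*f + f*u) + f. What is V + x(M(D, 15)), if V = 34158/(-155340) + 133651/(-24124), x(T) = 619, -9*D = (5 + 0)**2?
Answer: 191505745259/312285180 ≈ 613.24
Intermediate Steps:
D = -25/9 (D = -(5 + 0)**2/9 = -1/9*5**2 = -1/9*25 = -25/9 ≈ -2.7778)
M(f, u) = f + 2*f*u (M(f, u) = (f*u + f*u) + f = 2*f*u + f = f + 2*f*u)
V = -1798781161/312285180 (V = 34158*(-1/155340) + 133651*(-1/24124) = -5693/25890 - 133651/24124 = -1798781161/312285180 ≈ -5.7601)
V + x(M(D, 15)) = -1798781161/312285180 + 619 = 191505745259/312285180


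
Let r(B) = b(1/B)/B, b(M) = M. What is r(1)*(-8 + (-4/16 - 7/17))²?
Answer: 346921/4624 ≈ 75.026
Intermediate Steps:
r(B) = B⁻² (r(B) = 1/(B*B) = B⁻²)
r(1)*(-8 + (-4/16 - 7/17))² = (-8 + (-4/16 - 7/17))²/1² = 1*(-8 + (-4*1/16 - 7*1/17))² = 1*(-8 + (-¼ - 7/17))² = 1*(-8 - 45/68)² = 1*(-589/68)² = 1*(346921/4624) = 346921/4624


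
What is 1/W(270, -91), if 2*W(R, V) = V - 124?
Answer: -2/215 ≈ -0.0093023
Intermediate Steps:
W(R, V) = -62 + V/2 (W(R, V) = (V - 124)/2 = (-124 + V)/2 = -62 + V/2)
1/W(270, -91) = 1/(-62 + (½)*(-91)) = 1/(-62 - 91/2) = 1/(-215/2) = -2/215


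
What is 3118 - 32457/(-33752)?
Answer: 105271193/33752 ≈ 3119.0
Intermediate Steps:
3118 - 32457/(-33752) = 3118 - 32457*(-1/33752) = 3118 + 32457/33752 = 105271193/33752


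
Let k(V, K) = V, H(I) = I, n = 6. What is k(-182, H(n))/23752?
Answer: -91/11876 ≈ -0.0076625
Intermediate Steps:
k(-182, H(n))/23752 = -182/23752 = -182*1/23752 = -91/11876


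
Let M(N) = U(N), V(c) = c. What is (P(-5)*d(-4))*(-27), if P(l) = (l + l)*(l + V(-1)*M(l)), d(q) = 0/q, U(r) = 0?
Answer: 0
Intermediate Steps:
d(q) = 0
M(N) = 0
P(l) = 2*l² (P(l) = (l + l)*(l - 1*0) = (2*l)*(l + 0) = (2*l)*l = 2*l²)
(P(-5)*d(-4))*(-27) = ((2*(-5)²)*0)*(-27) = ((2*25)*0)*(-27) = (50*0)*(-27) = 0*(-27) = 0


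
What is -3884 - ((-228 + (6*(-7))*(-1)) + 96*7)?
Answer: -4370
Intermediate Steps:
-3884 - ((-228 + (6*(-7))*(-1)) + 96*7) = -3884 - ((-228 - 42*(-1)) + 672) = -3884 - ((-228 + 42) + 672) = -3884 - (-186 + 672) = -3884 - 1*486 = -3884 - 486 = -4370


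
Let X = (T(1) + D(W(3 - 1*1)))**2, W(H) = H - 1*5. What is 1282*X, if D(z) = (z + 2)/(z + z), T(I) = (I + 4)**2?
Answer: 14615441/18 ≈ 8.1197e+5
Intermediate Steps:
W(H) = -5 + H (W(H) = H - 5 = -5 + H)
T(I) = (4 + I)**2
D(z) = (2 + z)/(2*z) (D(z) = (2 + z)/((2*z)) = (2 + z)*(1/(2*z)) = (2 + z)/(2*z))
X = 22801/36 (X = ((4 + 1)**2 + (2 + (-5 + (3 - 1*1)))/(2*(-5 + (3 - 1*1))))**2 = (5**2 + (2 + (-5 + (3 - 1)))/(2*(-5 + (3 - 1))))**2 = (25 + (2 + (-5 + 2))/(2*(-5 + 2)))**2 = (25 + (1/2)*(2 - 3)/(-3))**2 = (25 + (1/2)*(-1/3)*(-1))**2 = (25 + 1/6)**2 = (151/6)**2 = 22801/36 ≈ 633.36)
1282*X = 1282*(22801/36) = 14615441/18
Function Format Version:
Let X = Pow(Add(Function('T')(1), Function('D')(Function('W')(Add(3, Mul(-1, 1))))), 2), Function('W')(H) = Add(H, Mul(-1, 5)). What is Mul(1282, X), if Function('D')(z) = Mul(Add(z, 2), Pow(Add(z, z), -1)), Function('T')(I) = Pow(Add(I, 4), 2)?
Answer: Rational(14615441, 18) ≈ 8.1197e+5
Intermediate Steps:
Function('W')(H) = Add(-5, H) (Function('W')(H) = Add(H, -5) = Add(-5, H))
Function('T')(I) = Pow(Add(4, I), 2)
Function('D')(z) = Mul(Rational(1, 2), Pow(z, -1), Add(2, z)) (Function('D')(z) = Mul(Add(2, z), Pow(Mul(2, z), -1)) = Mul(Add(2, z), Mul(Rational(1, 2), Pow(z, -1))) = Mul(Rational(1, 2), Pow(z, -1), Add(2, z)))
X = Rational(22801, 36) (X = Pow(Add(Pow(Add(4, 1), 2), Mul(Rational(1, 2), Pow(Add(-5, Add(3, Mul(-1, 1))), -1), Add(2, Add(-5, Add(3, Mul(-1, 1)))))), 2) = Pow(Add(Pow(5, 2), Mul(Rational(1, 2), Pow(Add(-5, Add(3, -1)), -1), Add(2, Add(-5, Add(3, -1))))), 2) = Pow(Add(25, Mul(Rational(1, 2), Pow(Add(-5, 2), -1), Add(2, Add(-5, 2)))), 2) = Pow(Add(25, Mul(Rational(1, 2), Pow(-3, -1), Add(2, -3))), 2) = Pow(Add(25, Mul(Rational(1, 2), Rational(-1, 3), -1)), 2) = Pow(Add(25, Rational(1, 6)), 2) = Pow(Rational(151, 6), 2) = Rational(22801, 36) ≈ 633.36)
Mul(1282, X) = Mul(1282, Rational(22801, 36)) = Rational(14615441, 18)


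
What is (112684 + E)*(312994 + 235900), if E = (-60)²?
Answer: 63827589896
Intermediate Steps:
E = 3600
(112684 + E)*(312994 + 235900) = (112684 + 3600)*(312994 + 235900) = 116284*548894 = 63827589896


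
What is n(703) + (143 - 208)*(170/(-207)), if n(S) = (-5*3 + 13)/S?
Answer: 7767736/145521 ≈ 53.379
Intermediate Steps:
n(S) = -2/S (n(S) = (-15 + 13)/S = -2/S)
n(703) + (143 - 208)*(170/(-207)) = -2/703 + (143 - 208)*(170/(-207)) = -2*1/703 - 11050*(-1)/207 = -2/703 - 65*(-170/207) = -2/703 + 11050/207 = 7767736/145521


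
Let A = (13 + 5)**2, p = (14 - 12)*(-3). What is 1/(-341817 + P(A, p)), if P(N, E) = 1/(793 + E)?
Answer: -787/269009978 ≈ -2.9255e-6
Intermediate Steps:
p = -6 (p = 2*(-3) = -6)
A = 324 (A = 18**2 = 324)
1/(-341817 + P(A, p)) = 1/(-341817 + 1/(793 - 6)) = 1/(-341817 + 1/787) = 1/(-269009978/787) = -787/269009978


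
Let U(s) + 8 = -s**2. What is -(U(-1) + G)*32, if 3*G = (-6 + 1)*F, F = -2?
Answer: 544/3 ≈ 181.33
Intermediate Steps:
U(s) = -8 - s**2
G = 10/3 (G = ((-6 + 1)*(-2))/3 = (-5*(-2))/3 = (1/3)*10 = 10/3 ≈ 3.3333)
-(U(-1) + G)*32 = -((-8 - 1*(-1)**2) + 10/3)*32 = -((-8 - 1*1) + 10/3)*32 = -((-8 - 1) + 10/3)*32 = -(-9 + 10/3)*32 = -(-17)*32/3 = -1*(-544/3) = 544/3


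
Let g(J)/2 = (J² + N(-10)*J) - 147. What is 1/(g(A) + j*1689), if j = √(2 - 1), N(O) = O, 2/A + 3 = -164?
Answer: 27889/38911843 ≈ 0.00071672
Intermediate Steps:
A = -2/167 (A = 2/(-3 - 164) = 2/(-167) = 2*(-1/167) = -2/167 ≈ -0.011976)
g(J) = -294 - 20*J + 2*J² (g(J) = 2*((J² - 10*J) - 147) = 2*(-147 + J² - 10*J) = -294 - 20*J + 2*J²)
j = 1 (j = √1 = 1)
1/(g(A) + j*1689) = 1/((-294 - 20*(-2/167) + 2*(-2/167)²) + 1*1689) = 1/((-294 + 40/167 + 2*(4/27889)) + 1689) = 1/((-294 + 40/167 + 8/27889) + 1689) = 1/(-8192678/27889 + 1689) = 1/(38911843/27889) = 27889/38911843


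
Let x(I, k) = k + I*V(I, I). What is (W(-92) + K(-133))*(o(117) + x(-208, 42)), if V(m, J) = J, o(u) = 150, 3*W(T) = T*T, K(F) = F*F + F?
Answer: 2656552192/3 ≈ 8.8552e+8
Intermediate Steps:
K(F) = F + F² (K(F) = F² + F = F + F²)
W(T) = T²/3 (W(T) = (T*T)/3 = T²/3)
x(I, k) = k + I² (x(I, k) = k + I*I = k + I²)
(W(-92) + K(-133))*(o(117) + x(-208, 42)) = ((⅓)*(-92)² - 133*(1 - 133))*(150 + (42 + (-208)²)) = ((⅓)*8464 - 133*(-132))*(150 + (42 + 43264)) = (8464/3 + 17556)*(150 + 43306) = (61132/3)*43456 = 2656552192/3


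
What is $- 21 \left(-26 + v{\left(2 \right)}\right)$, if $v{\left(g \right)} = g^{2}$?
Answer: $462$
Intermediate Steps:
$- 21 \left(-26 + v{\left(2 \right)}\right) = - 21 \left(-26 + 2^{2}\right) = - 21 \left(-26 + 4\right) = \left(-21\right) \left(-22\right) = 462$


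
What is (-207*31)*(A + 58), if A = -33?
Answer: -160425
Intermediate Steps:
(-207*31)*(A + 58) = (-207*31)*(-33 + 58) = -6417*25 = -160425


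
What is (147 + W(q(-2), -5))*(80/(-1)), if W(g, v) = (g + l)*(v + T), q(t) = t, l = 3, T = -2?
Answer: -11200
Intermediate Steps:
W(g, v) = (-2 + v)*(3 + g) (W(g, v) = (g + 3)*(v - 2) = (3 + g)*(-2 + v) = (-2 + v)*(3 + g))
(147 + W(q(-2), -5))*(80/(-1)) = (147 + (-6 - 2*(-2) + 3*(-5) - 2*(-5)))*(80/(-1)) = (147 + (-6 + 4 - 15 + 10))*(80*(-1)) = (147 - 7)*(-80) = 140*(-80) = -11200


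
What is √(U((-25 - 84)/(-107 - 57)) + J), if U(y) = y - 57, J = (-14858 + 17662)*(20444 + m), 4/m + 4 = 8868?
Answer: √29575405461435499/22714 ≈ 7571.3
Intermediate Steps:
m = 1/2216 (m = 4/(-4 + 8868) = 4/8864 = 4*(1/8864) = 1/2216 ≈ 0.00045126)
J = 31758037405/554 (J = (-14858 + 17662)*(20444 + 1/2216) = 2804*(45303905/2216) = 31758037405/554 ≈ 5.7325e+7)
U(y) = -57 + y
√(U((-25 - 84)/(-107 - 57)) + J) = √((-57 + (-25 - 84)/(-107 - 57)) + 31758037405/554) = √((-57 - 109/(-164)) + 31758037405/554) = √((-57 - 109*(-1/164)) + 31758037405/554) = √((-57 + 109/164) + 31758037405/554) = √(-9239/164 + 31758037405/554) = √(2604156508007/45428) = √29575405461435499/22714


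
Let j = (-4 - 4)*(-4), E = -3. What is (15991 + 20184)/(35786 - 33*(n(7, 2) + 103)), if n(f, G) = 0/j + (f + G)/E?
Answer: 36175/32486 ≈ 1.1136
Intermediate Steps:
j = 32 (j = -8*(-4) = 32)
n(f, G) = -G/3 - f/3 (n(f, G) = 0/32 + (f + G)/(-3) = 0*(1/32) + (G + f)*(-1/3) = 0 + (-G/3 - f/3) = -G/3 - f/3)
(15991 + 20184)/(35786 - 33*(n(7, 2) + 103)) = (15991 + 20184)/(35786 - 33*((-1/3*2 - 1/3*7) + 103)) = 36175/(35786 - 33*((-2/3 - 7/3) + 103)) = 36175/(35786 - 33*(-3 + 103)) = 36175/(35786 - 33*100) = 36175/(35786 - 3300) = 36175/32486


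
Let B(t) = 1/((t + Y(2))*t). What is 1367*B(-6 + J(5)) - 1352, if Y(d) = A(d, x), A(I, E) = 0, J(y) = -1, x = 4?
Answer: -64881/49 ≈ -1324.1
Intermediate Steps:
Y(d) = 0
B(t) = t⁻² (B(t) = 1/((t + 0)*t) = 1/(t*t) = t⁻²)
1367*B(-6 + J(5)) - 1352 = 1367/(-6 - 1)² - 1352 = 1367/(-7)² - 1352 = 1367*(1/49) - 1352 = 1367/49 - 1352 = -64881/49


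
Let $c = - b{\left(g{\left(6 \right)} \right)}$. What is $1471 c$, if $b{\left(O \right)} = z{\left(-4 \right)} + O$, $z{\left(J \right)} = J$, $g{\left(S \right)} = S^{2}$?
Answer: $-47072$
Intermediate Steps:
$b{\left(O \right)} = -4 + O$
$c = -32$ ($c = - (-4 + 6^{2}) = - (-4 + 36) = \left(-1\right) 32 = -32$)
$1471 c = 1471 \left(-32\right) = -47072$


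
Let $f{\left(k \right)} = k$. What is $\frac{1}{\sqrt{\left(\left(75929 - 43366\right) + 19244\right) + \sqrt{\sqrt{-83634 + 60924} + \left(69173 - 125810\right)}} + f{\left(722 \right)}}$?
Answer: $\frac{1}{722 + \sqrt{51807 + \sqrt{-56637 + i \sqrt{22710}}}} \approx 0.0010531 - 5.8 \cdot 10^{-7} i$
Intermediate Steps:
$\frac{1}{\sqrt{\left(\left(75929 - 43366\right) + 19244\right) + \sqrt{\sqrt{-83634 + 60924} + \left(69173 - 125810\right)}} + f{\left(722 \right)}} = \frac{1}{\sqrt{\left(\left(75929 - 43366\right) + 19244\right) + \sqrt{\sqrt{-83634 + 60924} + \left(69173 - 125810\right)}} + 722} = \frac{1}{\sqrt{\left(32563 + 19244\right) + \sqrt{\sqrt{-22710} - 56637}} + 722} = \frac{1}{\sqrt{51807 + \sqrt{i \sqrt{22710} - 56637}} + 722} = \frac{1}{\sqrt{51807 + \sqrt{-56637 + i \sqrt{22710}}} + 722} = \frac{1}{722 + \sqrt{51807 + \sqrt{-56637 + i \sqrt{22710}}}}$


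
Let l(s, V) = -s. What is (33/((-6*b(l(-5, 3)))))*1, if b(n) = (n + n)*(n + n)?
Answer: -11/200 ≈ -0.055000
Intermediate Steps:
b(n) = 4*n² (b(n) = (2*n)*(2*n) = 4*n²)
(33/((-6*b(l(-5, 3)))))*1 = (33/((-24*(-1*(-5))²)))*1 = (33/((-24*5²)))*1 = (33/((-24*25)))*1 = (33/((-6*100)))*1 = (33/(-600))*1 = (33*(-1/600))*1 = -11/200*1 = -11/200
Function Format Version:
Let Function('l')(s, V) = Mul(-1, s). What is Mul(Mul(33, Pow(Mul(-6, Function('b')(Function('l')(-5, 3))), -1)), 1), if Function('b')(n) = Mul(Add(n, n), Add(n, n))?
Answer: Rational(-11, 200) ≈ -0.055000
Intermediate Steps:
Function('b')(n) = Mul(4, Pow(n, 2)) (Function('b')(n) = Mul(Mul(2, n), Mul(2, n)) = Mul(4, Pow(n, 2)))
Mul(Mul(33, Pow(Mul(-6, Function('b')(Function('l')(-5, 3))), -1)), 1) = Mul(Mul(33, Pow(Mul(-6, Mul(4, Pow(Mul(-1, -5), 2))), -1)), 1) = Mul(Mul(33, Pow(Mul(-6, Mul(4, Pow(5, 2))), -1)), 1) = Mul(Mul(33, Pow(Mul(-6, Mul(4, 25)), -1)), 1) = Mul(Mul(33, Pow(Mul(-6, 100), -1)), 1) = Mul(Mul(33, Pow(-600, -1)), 1) = Mul(Mul(33, Rational(-1, 600)), 1) = Mul(Rational(-11, 200), 1) = Rational(-11, 200)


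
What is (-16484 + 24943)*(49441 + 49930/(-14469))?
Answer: 6050823353641/14469 ≈ 4.1819e+8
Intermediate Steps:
(-16484 + 24943)*(49441 + 49930/(-14469)) = 8459*(49441 + 49930*(-1/14469)) = 8459*(49441 - 49930/14469) = 8459*(715311899/14469) = 6050823353641/14469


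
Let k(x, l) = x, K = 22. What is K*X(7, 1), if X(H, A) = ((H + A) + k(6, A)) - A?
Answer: 286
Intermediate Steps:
X(H, A) = 6 + H (X(H, A) = ((H + A) + 6) - A = ((A + H) + 6) - A = (6 + A + H) - A = 6 + H)
K*X(7, 1) = 22*(6 + 7) = 22*13 = 286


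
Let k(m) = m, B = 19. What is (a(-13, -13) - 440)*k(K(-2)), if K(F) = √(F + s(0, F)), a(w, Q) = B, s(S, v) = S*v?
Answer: -421*I*√2 ≈ -595.38*I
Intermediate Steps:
a(w, Q) = 19
K(F) = √F (K(F) = √(F + 0*F) = √(F + 0) = √F)
(a(-13, -13) - 440)*k(K(-2)) = (19 - 440)*√(-2) = -421*I*√2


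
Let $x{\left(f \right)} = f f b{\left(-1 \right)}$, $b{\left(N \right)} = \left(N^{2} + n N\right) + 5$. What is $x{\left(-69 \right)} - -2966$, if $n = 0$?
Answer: $31532$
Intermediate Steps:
$b{\left(N \right)} = 5 + N^{2}$ ($b{\left(N \right)} = \left(N^{2} + 0 N\right) + 5 = \left(N^{2} + 0\right) + 5 = N^{2} + 5 = 5 + N^{2}$)
$x{\left(f \right)} = 6 f^{2}$ ($x{\left(f \right)} = f f \left(5 + \left(-1\right)^{2}\right) = f^{2} \left(5 + 1\right) = f^{2} \cdot 6 = 6 f^{2}$)
$x{\left(-69 \right)} - -2966 = 6 \left(-69\right)^{2} - -2966 = 6 \cdot 4761 + 2966 = 28566 + 2966 = 31532$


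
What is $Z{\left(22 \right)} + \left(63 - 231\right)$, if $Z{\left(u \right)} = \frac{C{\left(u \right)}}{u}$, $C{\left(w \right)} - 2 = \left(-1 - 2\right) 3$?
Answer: $- \frac{3703}{22} \approx -168.32$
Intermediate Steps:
$C{\left(w \right)} = -7$ ($C{\left(w \right)} = 2 + \left(-1 - 2\right) 3 = 2 - 9 = -7$)
$Z{\left(u \right)} = - \frac{7}{u}$
$Z{\left(22 \right)} + \left(63 - 231\right) = - \frac{7}{22} + \left(63 - 231\right) = \left(-7\right) \frac{1}{22} + \left(63 - 231\right) = - \frac{7}{22} - 168 = - \frac{3703}{22}$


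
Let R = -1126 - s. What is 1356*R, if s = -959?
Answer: -226452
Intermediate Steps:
R = -167 (R = -1126 - 1*(-959) = -1126 + 959 = -167)
1356*R = 1356*(-167) = -226452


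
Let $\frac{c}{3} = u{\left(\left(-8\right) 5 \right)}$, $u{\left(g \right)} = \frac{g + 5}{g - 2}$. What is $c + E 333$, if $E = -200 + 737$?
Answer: $\frac{357647}{2} \approx 1.7882 \cdot 10^{5}$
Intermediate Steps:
$u{\left(g \right)} = \frac{5 + g}{-2 + g}$
$c = \frac{5}{2}$ ($c = 3 \frac{5 - 40}{-2 - 40} = 3 \frac{1}{-42} \left(-35\right) = 3 \left(\left(- \frac{1}{42}\right) \left(-35\right)\right) = 3 \cdot \frac{5}{6} = \frac{5}{2} \approx 2.5$)
$E = 537$
$c + E 333 = \frac{5}{2} + 537 \cdot 333 = \frac{5}{2} + 178821 = \frac{357647}{2}$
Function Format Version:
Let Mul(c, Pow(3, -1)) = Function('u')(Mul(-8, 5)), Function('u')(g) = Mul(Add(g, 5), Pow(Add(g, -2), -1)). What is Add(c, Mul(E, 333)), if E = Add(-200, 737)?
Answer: Rational(357647, 2) ≈ 1.7882e+5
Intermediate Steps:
Function('u')(g) = Mul(Pow(Add(-2, g), -1), Add(5, g)) (Function('u')(g) = Mul(Add(5, g), Pow(Add(-2, g), -1)) = Mul(Pow(Add(-2, g), -1), Add(5, g)))
c = Rational(5, 2) (c = Mul(3, Mul(Pow(Add(-2, Mul(-8, 5)), -1), Add(5, Mul(-8, 5)))) = Mul(3, Mul(Pow(Add(-2, -40), -1), Add(5, -40))) = Mul(3, Mul(Pow(-42, -1), -35)) = Mul(3, Mul(Rational(-1, 42), -35)) = Mul(3, Rational(5, 6)) = Rational(5, 2) ≈ 2.5000)
E = 537
Add(c, Mul(E, 333)) = Add(Rational(5, 2), Mul(537, 333)) = Add(Rational(5, 2), 178821) = Rational(357647, 2)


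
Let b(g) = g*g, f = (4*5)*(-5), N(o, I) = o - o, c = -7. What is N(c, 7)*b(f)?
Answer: 0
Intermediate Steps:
N(o, I) = 0
f = -100 (f = 20*(-5) = -100)
b(g) = g**2
N(c, 7)*b(f) = 0*(-100)**2 = 0*10000 = 0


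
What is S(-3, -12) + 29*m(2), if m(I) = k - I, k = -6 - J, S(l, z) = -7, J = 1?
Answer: -268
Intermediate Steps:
k = -7 (k = -6 - 1*1 = -6 - 1 = -7)
m(I) = -7 - I
S(-3, -12) + 29*m(2) = -7 + 29*(-7 - 1*2) = -7 + 29*(-7 - 2) = -7 + 29*(-9) = -7 - 261 = -268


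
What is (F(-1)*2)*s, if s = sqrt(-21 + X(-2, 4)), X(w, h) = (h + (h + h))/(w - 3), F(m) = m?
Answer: -6*I*sqrt(65)/5 ≈ -9.6747*I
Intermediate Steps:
X(w, h) = 3*h/(-3 + w) (X(w, h) = (h + 2*h)/(-3 + w) = (3*h)/(-3 + w) = 3*h/(-3 + w))
s = 3*I*sqrt(65)/5 (s = sqrt(-21 + 3*4/(-3 - 2)) = sqrt(-21 + 3*4/(-5)) = sqrt(-21 + 3*4*(-1/5)) = sqrt(-21 - 12/5) = sqrt(-117/5) = 3*I*sqrt(65)/5 ≈ 4.8374*I)
(F(-1)*2)*s = (-1*2)*(3*I*sqrt(65)/5) = -6*I*sqrt(65)/5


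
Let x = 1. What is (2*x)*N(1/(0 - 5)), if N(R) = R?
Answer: -2/5 ≈ -0.40000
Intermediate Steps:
(2*x)*N(1/(0 - 5)) = (2*1)/(0 - 5) = 2/(-5) = 2*(-1/5) = -2/5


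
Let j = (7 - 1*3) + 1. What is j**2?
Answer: 25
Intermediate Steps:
j = 5 (j = (7 - 3) + 1 = 4 + 1 = 5)
j**2 = 5**2 = 25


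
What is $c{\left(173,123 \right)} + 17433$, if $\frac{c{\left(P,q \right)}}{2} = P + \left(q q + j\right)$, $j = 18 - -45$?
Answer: $48163$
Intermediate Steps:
$j = 63$ ($j = 18 + 45 = 63$)
$c{\left(P,q \right)} = 126 + 2 P + 2 q^{2}$ ($c{\left(P,q \right)} = 2 \left(P + \left(q q + 63\right)\right) = 2 \left(P + \left(q^{2} + 63\right)\right) = 2 \left(P + \left(63 + q^{2}\right)\right) = 2 \left(63 + P + q^{2}\right) = 126 + 2 P + 2 q^{2}$)
$c{\left(173,123 \right)} + 17433 = \left(126 + 2 \cdot 173 + 2 \cdot 123^{2}\right) + 17433 = \left(126 + 346 + 2 \cdot 15129\right) + 17433 = \left(126 + 346 + 30258\right) + 17433 = 30730 + 17433 = 48163$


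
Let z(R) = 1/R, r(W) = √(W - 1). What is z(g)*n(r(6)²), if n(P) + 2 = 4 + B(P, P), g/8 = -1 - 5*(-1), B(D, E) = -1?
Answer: 1/32 ≈ 0.031250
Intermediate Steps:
r(W) = √(-1 + W)
g = 32 (g = 8*(-1 - 5*(-1)) = 8*(-1 + 5) = 8*4 = 32)
n(P) = 1 (n(P) = -2 + (4 - 1) = -2 + 3 = 1)
z(g)*n(r(6)²) = 1/32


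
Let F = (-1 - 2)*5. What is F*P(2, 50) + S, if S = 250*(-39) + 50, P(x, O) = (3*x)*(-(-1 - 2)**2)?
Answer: -8890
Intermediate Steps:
P(x, O) = -27*x (P(x, O) = (3*x)*(-1*(-3)**2) = (3*x)*(-1*9) = (3*x)*(-9) = -27*x)
F = -15 (F = -3*5 = -15)
S = -9700 (S = -9750 + 50 = -9700)
F*P(2, 50) + S = -(-405)*2 - 9700 = -15*(-54) - 9700 = 810 - 9700 = -8890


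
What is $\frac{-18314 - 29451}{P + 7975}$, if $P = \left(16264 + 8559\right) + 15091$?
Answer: $- \frac{47765}{47889} \approx -0.99741$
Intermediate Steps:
$P = 39914$ ($P = 24823 + 15091 = 39914$)
$\frac{-18314 - 29451}{P + 7975} = \frac{-18314 - 29451}{39914 + 7975} = - \frac{47765}{47889}$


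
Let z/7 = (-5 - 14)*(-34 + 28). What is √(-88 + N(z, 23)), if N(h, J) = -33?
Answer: 11*I ≈ 11.0*I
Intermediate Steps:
z = 798 (z = 7*((-5 - 14)*(-34 + 28)) = 7*(-19*(-6)) = 7*114 = 798)
√(-88 + N(z, 23)) = √(-88 - 33) = √(-121) = 11*I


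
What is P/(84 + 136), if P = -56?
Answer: -14/55 ≈ -0.25455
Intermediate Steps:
P/(84 + 136) = -56/(84 + 136) = -56/220 = -56*1/220 = -14/55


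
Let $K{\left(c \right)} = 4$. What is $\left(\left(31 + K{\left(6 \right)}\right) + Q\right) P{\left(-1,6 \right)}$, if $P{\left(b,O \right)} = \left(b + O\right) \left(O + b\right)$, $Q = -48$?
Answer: $-325$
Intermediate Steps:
$P{\left(b,O \right)} = \left(O + b\right)^{2}$ ($P{\left(b,O \right)} = \left(O + b\right) \left(O + b\right) = \left(O + b\right)^{2}$)
$\left(\left(31 + K{\left(6 \right)}\right) + Q\right) P{\left(-1,6 \right)} = \left(\left(31 + 4\right) - 48\right) \left(6 - 1\right)^{2} = \left(35 - 48\right) 5^{2} = \left(-13\right) 25 = -325$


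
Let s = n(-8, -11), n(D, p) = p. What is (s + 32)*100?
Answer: 2100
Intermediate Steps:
s = -11
(s + 32)*100 = (-11 + 32)*100 = 21*100 = 2100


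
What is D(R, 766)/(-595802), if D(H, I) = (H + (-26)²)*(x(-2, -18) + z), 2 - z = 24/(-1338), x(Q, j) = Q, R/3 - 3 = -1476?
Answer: 394/3496417 ≈ 0.00011269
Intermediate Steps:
R = -4419 (R = 9 + 3*(-1476) = 9 - 4428 = -4419)
z = 450/223 (z = 2 - 24/(-1338) = 2 - 24*(-1)/1338 = 2 - 1*(-4/223) = 2 + 4/223 = 450/223 ≈ 2.0179)
D(H, I) = 2704/223 + 4*H/223 (D(H, I) = (H + (-26)²)*(-2 + 450/223) = (H + 676)*(4/223) = (676 + H)*(4/223) = 2704/223 + 4*H/223)
D(R, 766)/(-595802) = (2704/223 + (4/223)*(-4419))/(-595802) = (2704/223 - 17676/223)*(-1/595802) = -14972/223*(-1/595802) = 394/3496417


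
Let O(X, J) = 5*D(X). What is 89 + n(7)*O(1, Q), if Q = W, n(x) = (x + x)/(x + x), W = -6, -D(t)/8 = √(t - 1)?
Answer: 89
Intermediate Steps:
D(t) = -8*√(-1 + t) (D(t) = -8*√(t - 1) = -8*√(-1 + t))
n(x) = 1 (n(x) = (2*x)/((2*x)) = (2*x)*(1/(2*x)) = 1)
Q = -6
O(X, J) = -40*√(-1 + X) (O(X, J) = 5*(-8*√(-1 + X)) = -40*√(-1 + X))
89 + n(7)*O(1, Q) = 89 + 1*(-40*√(-1 + 1)) = 89 + 1*(-40*√0) = 89 + 1*(-40*0) = 89 + 1*0 = 89 + 0 = 89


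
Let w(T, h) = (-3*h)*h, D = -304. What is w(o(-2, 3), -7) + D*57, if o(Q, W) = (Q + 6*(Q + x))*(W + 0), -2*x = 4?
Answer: -17475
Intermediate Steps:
x = -2 (x = -1/2*4 = -2)
o(Q, W) = W*(-12 + 7*Q) (o(Q, W) = (Q + 6*(Q - 2))*(W + 0) = (Q + 6*(-2 + Q))*W = (Q + (-12 + 6*Q))*W = (-12 + 7*Q)*W = W*(-12 + 7*Q))
w(T, h) = -3*h**2
w(o(-2, 3), -7) + D*57 = -3*(-7)**2 - 304*57 = -3*49 - 17328 = -147 - 17328 = -17475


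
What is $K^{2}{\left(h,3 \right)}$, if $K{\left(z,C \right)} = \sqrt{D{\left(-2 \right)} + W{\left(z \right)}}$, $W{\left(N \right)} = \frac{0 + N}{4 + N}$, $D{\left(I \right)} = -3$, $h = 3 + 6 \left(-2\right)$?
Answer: $- \frac{6}{5} \approx -1.2$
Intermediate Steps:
$h = -9$ ($h = 3 - 12 = -9$)
$W{\left(N \right)} = \frac{N}{4 + N}$
$K{\left(z,C \right)} = \sqrt{-3 + \frac{z}{4 + z}}$
$K^{2}{\left(h,3 \right)} = \left(\sqrt{-3 - \frac{9}{4 - 9}}\right)^{2} = \left(\sqrt{-3 - \frac{9}{-5}}\right)^{2} = \left(\sqrt{-3 - - \frac{9}{5}}\right)^{2} = \left(\sqrt{-3 + \frac{9}{5}}\right)^{2} = \left(\sqrt{- \frac{6}{5}}\right)^{2} = \left(\frac{i \sqrt{30}}{5}\right)^{2} = - \frac{6}{5}$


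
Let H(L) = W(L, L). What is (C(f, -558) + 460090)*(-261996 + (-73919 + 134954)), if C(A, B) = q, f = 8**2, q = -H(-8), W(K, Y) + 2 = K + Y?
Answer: -92463763788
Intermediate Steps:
W(K, Y) = -2 + K + Y (W(K, Y) = -2 + (K + Y) = -2 + K + Y)
H(L) = -2 + 2*L (H(L) = -2 + L + L = -2 + 2*L)
q = 18 (q = -(-2 + 2*(-8)) = -(-2 - 16) = -1*(-18) = 18)
f = 64
C(A, B) = 18
(C(f, -558) + 460090)*(-261996 + (-73919 + 134954)) = (18 + 460090)*(-261996 + (-73919 + 134954)) = 460108*(-261996 + 61035) = 460108*(-200961) = -92463763788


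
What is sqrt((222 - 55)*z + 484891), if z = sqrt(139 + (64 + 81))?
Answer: sqrt(484891 + 334*sqrt(71)) ≈ 698.36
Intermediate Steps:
z = 2*sqrt(71) (z = sqrt(139 + 145) = sqrt(284) = 2*sqrt(71) ≈ 16.852)
sqrt((222 - 55)*z + 484891) = sqrt((222 - 55)*(2*sqrt(71)) + 484891) = sqrt(167*(2*sqrt(71)) + 484891) = sqrt(334*sqrt(71) + 484891) = sqrt(484891 + 334*sqrt(71))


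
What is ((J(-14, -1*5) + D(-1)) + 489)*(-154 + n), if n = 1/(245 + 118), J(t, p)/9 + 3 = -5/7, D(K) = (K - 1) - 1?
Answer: -5366496/77 ≈ -69695.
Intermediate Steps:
D(K) = -2 + K (D(K) = (-1 + K) - 1 = -2 + K)
J(t, p) = -234/7 (J(t, p) = -27 + 9*(-5/7) = -27 - 45/7 = -234/7)
n = 1/363 ≈ 0.0027548
((J(-14, -1*5) + D(-1)) + 489)*(-154 + n) = ((-234/7 + (-2 - 1)) + 489)*(-154 + 1/363) = ((-234/7 - 3) + 489)*(-55901/363) = (-255/7 + 489)*(-55901/363) = (3168/7)*(-55901/363) = -5366496/77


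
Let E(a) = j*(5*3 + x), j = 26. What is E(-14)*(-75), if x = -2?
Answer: -25350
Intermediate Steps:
E(a) = 338 (E(a) = 26*(5*3 - 2) = 26*(15 - 2) = 26*13 = 338)
E(-14)*(-75) = 338*(-75) = -25350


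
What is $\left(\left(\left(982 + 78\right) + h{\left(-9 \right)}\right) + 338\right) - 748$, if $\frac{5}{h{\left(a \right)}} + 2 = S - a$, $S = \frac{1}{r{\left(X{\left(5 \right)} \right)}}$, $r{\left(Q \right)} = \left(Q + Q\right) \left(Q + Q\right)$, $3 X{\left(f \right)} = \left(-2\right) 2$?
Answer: $\frac{297370}{457} \approx 650.7$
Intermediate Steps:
$X{\left(f \right)} = - \frac{4}{3}$ ($X{\left(f \right)} = \frac{\left(-2\right) 2}{3} = \frac{1}{3} \left(-4\right) = - \frac{4}{3}$)
$r{\left(Q \right)} = 4 Q^{2}$ ($r{\left(Q \right)} = 2 Q 2 Q = 4 Q^{2}$)
$S = \frac{9}{64}$ ($S = \frac{1}{4 \left(- \frac{4}{3}\right)^{2}} = \frac{1}{4 \cdot \frac{16}{9}} = \frac{1}{\frac{64}{9}} = \frac{9}{64} \approx 0.14063$)
$h{\left(a \right)} = \frac{5}{- \frac{119}{64} - a}$ ($h{\left(a \right)} = \frac{5}{-2 - \left(- \frac{9}{64} + a\right)} = \frac{5}{- \frac{119}{64} - a}$)
$\left(\left(\left(982 + 78\right) + h{\left(-9 \right)}\right) + 338\right) - 748 = \left(\left(\left(982 + 78\right) - \frac{320}{119 + 64 \left(-9\right)}\right) + 338\right) - 748 = \left(\left(1060 - \frac{320}{119 - 576}\right) + 338\right) - 748 = \left(\left(1060 - \frac{320}{-457}\right) + 338\right) - 748 = \left(\left(1060 - - \frac{320}{457}\right) + 338\right) - 748 = \left(\left(1060 + \frac{320}{457}\right) + 338\right) - 748 = \left(\frac{484740}{457} + 338\right) - 748 = \frac{639206}{457} - 748 = \frac{297370}{457}$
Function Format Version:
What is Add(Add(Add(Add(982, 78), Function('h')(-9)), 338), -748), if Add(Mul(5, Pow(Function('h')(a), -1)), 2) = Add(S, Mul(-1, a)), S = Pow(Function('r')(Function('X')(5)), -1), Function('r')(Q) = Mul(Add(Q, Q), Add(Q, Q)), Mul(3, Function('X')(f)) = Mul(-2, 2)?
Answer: Rational(297370, 457) ≈ 650.70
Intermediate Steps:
Function('X')(f) = Rational(-4, 3) (Function('X')(f) = Mul(Rational(1, 3), Mul(-2, 2)) = Mul(Rational(1, 3), -4) = Rational(-4, 3))
Function('r')(Q) = Mul(4, Pow(Q, 2)) (Function('r')(Q) = Mul(Mul(2, Q), Mul(2, Q)) = Mul(4, Pow(Q, 2)))
S = Rational(9, 64) (S = Pow(Mul(4, Pow(Rational(-4, 3), 2)), -1) = Pow(Mul(4, Rational(16, 9)), -1) = Pow(Rational(64, 9), -1) = Rational(9, 64) ≈ 0.14063)
Function('h')(a) = Mul(5, Pow(Add(Rational(-119, 64), Mul(-1, a)), -1)) (Function('h')(a) = Mul(5, Pow(Add(-2, Add(Rational(9, 64), Mul(-1, a))), -1)) = Mul(5, Pow(Add(Rational(-119, 64), Mul(-1, a)), -1)))
Add(Add(Add(Add(982, 78), Function('h')(-9)), 338), -748) = Add(Add(Add(Add(982, 78), Mul(-320, Pow(Add(119, Mul(64, -9)), -1))), 338), -748) = Add(Add(Add(1060, Mul(-320, Pow(Add(119, -576), -1))), 338), -748) = Add(Add(Add(1060, Mul(-320, Pow(-457, -1))), 338), -748) = Add(Add(Add(1060, Mul(-320, Rational(-1, 457))), 338), -748) = Add(Add(Add(1060, Rational(320, 457)), 338), -748) = Add(Add(Rational(484740, 457), 338), -748) = Add(Rational(639206, 457), -748) = Rational(297370, 457)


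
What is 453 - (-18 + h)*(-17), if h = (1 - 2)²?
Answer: 164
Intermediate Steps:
h = 1 (h = (-1)² = 1)
453 - (-18 + h)*(-17) = 453 - (-18 + 1)*(-17) = 453 - (-17)*(-17) = 453 - 1*289 = 453 - 289 = 164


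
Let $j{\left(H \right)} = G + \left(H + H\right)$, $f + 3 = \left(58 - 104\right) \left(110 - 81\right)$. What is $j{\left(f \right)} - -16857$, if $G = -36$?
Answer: $14147$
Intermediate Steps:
$f = -1337$ ($f = -3 + \left(58 - 104\right) \left(110 - 81\right) = -3 - 1334 = -1337$)
$j{\left(H \right)} = -36 + 2 H$ ($j{\left(H \right)} = -36 + \left(H + H\right) = -36 + 2 H$)
$j{\left(f \right)} - -16857 = \left(-36 + 2 \left(-1337\right)\right) - -16857 = \left(-36 - 2674\right) + 16857 = -2710 + 16857 = 14147$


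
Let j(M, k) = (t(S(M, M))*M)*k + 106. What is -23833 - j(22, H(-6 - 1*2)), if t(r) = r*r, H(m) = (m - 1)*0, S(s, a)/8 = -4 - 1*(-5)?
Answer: -23939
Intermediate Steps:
S(s, a) = 8 (S(s, a) = 8*(-4 - 1*(-5)) = 8*(-4 + 5) = 8*1 = 8)
H(m) = 0 (H(m) = (-1 + m)*0 = 0)
t(r) = r²
j(M, k) = 106 + 64*M*k (j(M, k) = (8²*M)*k + 106 = (64*M)*k + 106 = 64*M*k + 106 = 106 + 64*M*k)
-23833 - j(22, H(-6 - 1*2)) = -23833 - (106 + 64*22*0) = -23833 - (106 + 0) = -23833 - 1*106 = -23833 - 106 = -23939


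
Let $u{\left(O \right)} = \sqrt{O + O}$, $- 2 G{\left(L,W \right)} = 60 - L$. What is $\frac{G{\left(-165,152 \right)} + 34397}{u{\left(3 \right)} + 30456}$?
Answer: $\frac{174028122}{154594655} - \frac{68569 \sqrt{6}}{1855135860} \approx 1.1256$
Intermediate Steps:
$G{\left(L,W \right)} = -30 + \frac{L}{2}$ ($G{\left(L,W \right)} = - \frac{60 - L}{2} = -30 + \frac{L}{2}$)
$u{\left(O \right)} = \sqrt{2} \sqrt{O}$ ($u{\left(O \right)} = \sqrt{2 O} = \sqrt{2} \sqrt{O}$)
$\frac{G{\left(-165,152 \right)} + 34397}{u{\left(3 \right)} + 30456} = \frac{\left(-30 + \frac{1}{2} \left(-165\right)\right) + 34397}{\sqrt{2} \sqrt{3} + 30456} = \frac{\left(-30 - \frac{165}{2}\right) + 34397}{\sqrt{6} + 30456} = \frac{- \frac{225}{2} + 34397}{30456 + \sqrt{6}} = \frac{68569}{2 \left(30456 + \sqrt{6}\right)}$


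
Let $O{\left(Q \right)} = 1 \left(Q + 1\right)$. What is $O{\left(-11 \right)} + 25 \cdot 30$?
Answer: $740$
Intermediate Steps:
$O{\left(Q \right)} = 1 + Q$ ($O{\left(Q \right)} = 1 \left(1 + Q\right) = 1 + Q$)
$O{\left(-11 \right)} + 25 \cdot 30 = \left(1 - 11\right) + 25 \cdot 30 = -10 + 750 = 740$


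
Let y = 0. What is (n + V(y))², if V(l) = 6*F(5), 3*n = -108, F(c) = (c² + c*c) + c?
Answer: 86436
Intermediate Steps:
F(c) = c + 2*c² (F(c) = (c² + c²) + c = 2*c² + c = c + 2*c²)
n = -36 (n = (⅓)*(-108) = -36)
V(l) = 330 (V(l) = 6*(5*(1 + 2*5)) = 6*(5*(1 + 10)) = 6*(5*11) = 6*55 = 330)
(n + V(y))² = (-36 + 330)² = 294² = 86436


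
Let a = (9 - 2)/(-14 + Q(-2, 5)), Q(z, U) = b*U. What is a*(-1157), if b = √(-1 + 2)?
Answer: 8099/9 ≈ 899.89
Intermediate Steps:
b = 1 (b = √1 = 1)
Q(z, U) = U (Q(z, U) = 1*U = U)
a = -7/9 (a = (9 - 2)/(-14 + 5) = 7/(-9) = 7*(-⅑) = -7/9 ≈ -0.77778)
a*(-1157) = -7/9*(-1157) = 8099/9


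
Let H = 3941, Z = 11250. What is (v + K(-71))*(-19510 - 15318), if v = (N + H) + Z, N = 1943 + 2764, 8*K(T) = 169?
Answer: -1387486571/2 ≈ -6.9374e+8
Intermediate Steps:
K(T) = 169/8 (K(T) = (1/8)*169 = 169/8)
N = 4707
v = 19898 (v = (4707 + 3941) + 11250 = 8648 + 11250 = 19898)
(v + K(-71))*(-19510 - 15318) = (19898 + 169/8)*(-19510 - 15318) = (159353/8)*(-34828) = -1387486571/2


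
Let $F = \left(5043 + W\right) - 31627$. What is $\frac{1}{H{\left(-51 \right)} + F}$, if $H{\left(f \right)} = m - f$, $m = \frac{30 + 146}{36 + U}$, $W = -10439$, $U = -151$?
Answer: $- \frac{115}{4251956} \approx -2.7046 \cdot 10^{-5}$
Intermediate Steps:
$m = - \frac{176}{115}$ ($m = \frac{30 + 146}{36 - 151} = \frac{176}{-115} = 176 \left(- \frac{1}{115}\right) = - \frac{176}{115} \approx -1.5304$)
$H{\left(f \right)} = - \frac{176}{115} - f$
$F = -37023$ ($F = \left(5043 - 10439\right) - 31627 = -5396 - 31627 = -37023$)
$\frac{1}{H{\left(-51 \right)} + F} = \frac{1}{\left(- \frac{176}{115} - -51\right) - 37023} = \frac{1}{\left(- \frac{176}{115} + 51\right) - 37023} = \frac{1}{\frac{5689}{115} - 37023} = \frac{1}{- \frac{4251956}{115}} = - \frac{115}{4251956}$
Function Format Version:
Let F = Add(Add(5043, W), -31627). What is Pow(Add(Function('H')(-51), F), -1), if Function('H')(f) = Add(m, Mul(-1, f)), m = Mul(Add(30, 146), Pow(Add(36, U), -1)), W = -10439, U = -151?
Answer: Rational(-115, 4251956) ≈ -2.7046e-5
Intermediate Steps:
m = Rational(-176, 115) (m = Mul(Add(30, 146), Pow(Add(36, -151), -1)) = Mul(176, Pow(-115, -1)) = Mul(176, Rational(-1, 115)) = Rational(-176, 115) ≈ -1.5304)
Function('H')(f) = Add(Rational(-176, 115), Mul(-1, f))
F = -37023 (F = Add(Add(5043, -10439), -31627) = Add(-5396, -31627) = -37023)
Pow(Add(Function('H')(-51), F), -1) = Pow(Add(Add(Rational(-176, 115), Mul(-1, -51)), -37023), -1) = Pow(Add(Add(Rational(-176, 115), 51), -37023), -1) = Pow(Add(Rational(5689, 115), -37023), -1) = Pow(Rational(-4251956, 115), -1) = Rational(-115, 4251956)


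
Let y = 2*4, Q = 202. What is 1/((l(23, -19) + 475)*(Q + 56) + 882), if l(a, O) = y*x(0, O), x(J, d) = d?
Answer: 1/84216 ≈ 1.1874e-5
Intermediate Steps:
y = 8
l(a, O) = 8*O
1/((l(23, -19) + 475)*(Q + 56) + 882) = 1/((8*(-19) + 475)*(202 + 56) + 882) = 1/((-152 + 475)*258 + 882) = 1/(323*258 + 882) = 1/(83334 + 882) = 1/84216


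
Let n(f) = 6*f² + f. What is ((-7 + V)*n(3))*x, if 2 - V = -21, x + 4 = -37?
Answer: -37392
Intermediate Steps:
x = -41 (x = -4 - 37 = -41)
V = 23 (V = 2 - 1*(-21) = 2 + 21 = 23)
n(f) = f + 6*f²
((-7 + V)*n(3))*x = ((-7 + 23)*(3*(1 + 6*3)))*(-41) = (16*(3*(1 + 18)))*(-41) = (16*(3*19))*(-41) = (16*57)*(-41) = 912*(-41) = -37392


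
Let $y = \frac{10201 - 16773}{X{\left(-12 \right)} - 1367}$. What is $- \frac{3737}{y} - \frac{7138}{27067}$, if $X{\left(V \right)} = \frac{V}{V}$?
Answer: $- \frac{69108481325}{88942162} \approx -777.0$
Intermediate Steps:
$X{\left(V \right)} = 1$
$y = \frac{3286}{683}$ ($y = \frac{10201 - 16773}{1 - 1367} = - \frac{6572}{-1366} = \left(-6572\right) \left(- \frac{1}{1366}\right) = \frac{3286}{683} \approx 4.8111$)
$- \frac{3737}{y} - \frac{7138}{27067} = - \frac{3737}{\frac{3286}{683}} - \frac{7138}{27067} = \left(-3737\right) \frac{683}{3286} - \frac{7138}{27067} = - \frac{2552371}{3286} - \frac{7138}{27067} = - \frac{69108481325}{88942162}$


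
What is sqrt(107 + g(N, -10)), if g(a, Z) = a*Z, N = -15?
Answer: sqrt(257) ≈ 16.031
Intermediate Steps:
g(a, Z) = Z*a
sqrt(107 + g(N, -10)) = sqrt(107 - 10*(-15)) = sqrt(107 + 150) = sqrt(257)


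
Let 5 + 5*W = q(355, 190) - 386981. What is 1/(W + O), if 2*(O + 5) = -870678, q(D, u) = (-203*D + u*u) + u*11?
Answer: -5/2597581 ≈ -1.9249e-6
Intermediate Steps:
q(D, u) = u**2 - 203*D + 11*u (q(D, u) = (-203*D + u**2) + 11*u = (u**2 - 203*D) + 11*u = u**2 - 203*D + 11*u)
O = -435344 (O = -5 + (1/2)*(-870678) = -5 - 435339 = -435344)
W = -420861/5 (W = -1 + ((190**2 - 203*355 + 11*190) - 386981)/5 = -1 + ((36100 - 72065 + 2090) - 386981)/5 = -1 + (-33875 - 386981)/5 = -1 + (1/5)*(-420856) = -1 - 420856/5 = -420861/5 ≈ -84172.)
1/(W + O) = 1/(-420861/5 - 435344) = 1/(-2597581/5) = -5/2597581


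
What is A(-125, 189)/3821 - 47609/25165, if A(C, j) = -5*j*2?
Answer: -229475839/96155465 ≈ -2.3865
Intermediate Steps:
A(C, j) = -10*j
A(-125, 189)/3821 - 47609/25165 = -10*189/3821 - 47609/25165 = -1890*1/3821 - 47609*1/25165 = -1890/3821 - 47609/25165 = -229475839/96155465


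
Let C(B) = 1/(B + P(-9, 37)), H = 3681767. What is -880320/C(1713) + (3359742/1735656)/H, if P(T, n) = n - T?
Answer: -1649206783724819993003/1065046830692 ≈ -1.5485e+9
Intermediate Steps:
C(B) = 1/(46 + B) (C(B) = 1/(B + (37 - 1*(-9))) = 1/(B + (37 + 9)) = 1/(B + 46) = 1/(46 + B))
-880320/C(1713) + (3359742/1735656)/H = -880320/(1/(46 + 1713)) + (3359742/1735656)/3681767 = -880320/(1/1759) + (3359742*(1/1735656))*(1/3681767) = -880320/1/1759 + (559957/289276)*(1/3681767) = -880320*1759 + 559957/1065046830692 = -1548482880 + 559957/1065046830692 = -1649206783724819993003/1065046830692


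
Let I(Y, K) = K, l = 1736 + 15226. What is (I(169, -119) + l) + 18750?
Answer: 35593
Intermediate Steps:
l = 16962
(I(169, -119) + l) + 18750 = (-119 + 16962) + 18750 = 16843 + 18750 = 35593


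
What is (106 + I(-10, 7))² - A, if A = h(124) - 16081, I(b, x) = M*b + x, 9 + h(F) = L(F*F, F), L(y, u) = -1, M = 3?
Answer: 22980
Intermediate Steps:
h(F) = -10 (h(F) = -9 - 1 = -10)
I(b, x) = x + 3*b (I(b, x) = 3*b + x = x + 3*b)
A = -16091 (A = -10 - 16081 = -16091)
(106 + I(-10, 7))² - A = (106 + (7 + 3*(-10)))² - 1*(-16091) = (106 + (7 - 30))² + 16091 = (106 - 23)² + 16091 = 83² + 16091 = 6889 + 16091 = 22980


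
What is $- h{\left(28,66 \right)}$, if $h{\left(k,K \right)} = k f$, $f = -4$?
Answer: $112$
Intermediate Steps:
$h{\left(k,K \right)} = - 4 k$ ($h{\left(k,K \right)} = k \left(-4\right) = - 4 k$)
$- h{\left(28,66 \right)} = - \left(-4\right) 28 = \left(-1\right) \left(-112\right) = 112$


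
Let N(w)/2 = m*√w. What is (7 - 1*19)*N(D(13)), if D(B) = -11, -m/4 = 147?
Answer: 14112*I*√11 ≈ 46804.0*I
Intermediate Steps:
m = -588 (m = -4*147 = -588)
N(w) = -1176*√w (N(w) = 2*(-588*√w) = -1176*√w)
(7 - 1*19)*N(D(13)) = (7 - 1*19)*(-1176*I*√11) = (7 - 19)*(-1176*I*√11) = -(-14112)*I*√11 = 14112*I*√11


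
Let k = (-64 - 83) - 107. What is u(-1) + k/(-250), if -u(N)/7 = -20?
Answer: 17627/125 ≈ 141.02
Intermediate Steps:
u(N) = 140 (u(N) = -7*(-20) = 140)
k = -254 (k = -147 - 107 = -254)
u(-1) + k/(-250) = 140 - 254/(-250) = 140 - 254*(-1/250) = 140 + 127/125 = 17627/125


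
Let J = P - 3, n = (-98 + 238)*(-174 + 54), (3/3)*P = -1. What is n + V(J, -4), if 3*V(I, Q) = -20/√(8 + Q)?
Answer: -50410/3 ≈ -16803.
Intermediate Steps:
P = -1
n = -16800 (n = 140*(-120) = -16800)
J = -4 (J = -1 - 3 = -4)
V(I, Q) = -20/(3*√(8 + Q)) (V(I, Q) = (-20/√(8 + Q))/3 = -20/(3*√(8 + Q)))
n + V(J, -4) = -16800 - 20/(3*√(8 - 4)) = -16800 - 20/(3*√4) = -16800 - 20/3*½ = -16800 - 10/3 = -50410/3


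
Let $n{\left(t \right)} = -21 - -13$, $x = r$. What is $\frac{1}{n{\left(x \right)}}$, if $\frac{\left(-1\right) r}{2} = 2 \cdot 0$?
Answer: $- \frac{1}{8} \approx -0.125$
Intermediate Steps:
$r = 0$ ($r = - 2 \cdot 2 \cdot 0 = \left(-2\right) 0 = 0$)
$x = 0$
$n{\left(t \right)} = -8$ ($n{\left(t \right)} = -21 + 13 = -8$)
$\frac{1}{n{\left(x \right)}} = \frac{1}{-8} = - \frac{1}{8}$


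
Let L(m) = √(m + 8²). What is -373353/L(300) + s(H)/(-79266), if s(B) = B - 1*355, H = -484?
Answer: 839/79266 - 373353*√91/182 ≈ -19569.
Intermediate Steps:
s(B) = -355 + B (s(B) = B - 355 = -355 + B)
L(m) = √(64 + m) (L(m) = √(m + 64) = √(64 + m))
-373353/L(300) + s(H)/(-79266) = -373353/√(64 + 300) + (-355 - 484)/(-79266) = -373353*√91/182 - 839*(-1/79266) = -373353*√91/182 + 839/79266 = 839/79266 - 373353*√91/182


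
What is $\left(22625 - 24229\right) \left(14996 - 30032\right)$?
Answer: $24117744$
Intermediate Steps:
$\left(22625 - 24229\right) \left(14996 - 30032\right) = \left(22625 - 24229\right) \left(-15036\right) = \left(-1604\right) \left(-15036\right) = 24117744$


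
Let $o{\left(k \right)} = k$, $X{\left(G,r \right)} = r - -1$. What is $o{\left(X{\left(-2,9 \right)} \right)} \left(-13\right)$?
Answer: $-130$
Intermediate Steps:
$X{\left(G,r \right)} = 1 + r$ ($X{\left(G,r \right)} = r + 1 = 1 + r$)
$o{\left(X{\left(-2,9 \right)} \right)} \left(-13\right) = \left(1 + 9\right) \left(-13\right) = 10 \left(-13\right) = -130$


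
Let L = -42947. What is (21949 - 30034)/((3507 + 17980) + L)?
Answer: 1617/4292 ≈ 0.37675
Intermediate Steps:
(21949 - 30034)/((3507 + 17980) + L) = (21949 - 30034)/((3507 + 17980) - 42947) = -8085/(21487 - 42947) = -8085/(-21460) = -8085*(-1/21460) = 1617/4292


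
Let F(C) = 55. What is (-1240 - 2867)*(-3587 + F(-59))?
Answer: 14505924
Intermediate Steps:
(-1240 - 2867)*(-3587 + F(-59)) = (-1240 - 2867)*(-3587 + 55) = -4107*(-3532) = 14505924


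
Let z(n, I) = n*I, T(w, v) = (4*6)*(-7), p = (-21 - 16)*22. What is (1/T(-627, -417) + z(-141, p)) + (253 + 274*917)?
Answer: 61535879/168 ≈ 3.6629e+5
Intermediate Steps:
p = -814 (p = -37*22 = -814)
T(w, v) = -168 (T(w, v) = 24*(-7) = -168)
z(n, I) = I*n
(1/T(-627, -417) + z(-141, p)) + (253 + 274*917) = (1/(-168) - 814*(-141)) + (253 + 274*917) = (-1/168 + 114774) + (253 + 251258) = 19282031/168 + 251511 = 61535879/168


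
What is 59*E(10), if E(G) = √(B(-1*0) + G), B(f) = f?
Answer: 59*√10 ≈ 186.57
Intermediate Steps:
E(G) = √G (E(G) = √(-1*0 + G) = √(0 + G) = √G)
59*E(10) = 59*√10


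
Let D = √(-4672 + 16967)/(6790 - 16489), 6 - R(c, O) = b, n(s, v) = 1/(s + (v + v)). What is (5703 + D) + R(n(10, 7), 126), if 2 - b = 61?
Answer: 5768 - √12295/9699 ≈ 5768.0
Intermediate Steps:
n(s, v) = 1/(s + 2*v)
b = -59 (b = 2 - 1*61 = 2 - 61 = -59)
R(c, O) = 65 (R(c, O) = 6 - 1*(-59) = 6 + 59 = 65)
D = -√12295/9699 (D = √12295/(-9699) = √12295*(-1/9699) = -√12295/9699 ≈ -0.011432)
(5703 + D) + R(n(10, 7), 126) = (5703 - √12295/9699) + 65 = 5768 - √12295/9699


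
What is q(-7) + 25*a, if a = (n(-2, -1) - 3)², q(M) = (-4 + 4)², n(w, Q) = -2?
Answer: 625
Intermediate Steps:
q(M) = 0 (q(M) = 0² = 0)
a = 25 (a = (-2 - 3)² = (-5)² = 25)
q(-7) + 25*a = 0 + 25*25 = 0 + 625 = 625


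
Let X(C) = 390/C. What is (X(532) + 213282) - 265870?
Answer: -13988213/266 ≈ -52587.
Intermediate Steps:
(X(532) + 213282) - 265870 = (390/532 + 213282) - 265870 = (390*(1/532) + 213282) - 265870 = (195/266 + 213282) - 265870 = 56733207/266 - 265870 = -13988213/266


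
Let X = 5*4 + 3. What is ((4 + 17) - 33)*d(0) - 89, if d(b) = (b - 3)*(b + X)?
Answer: 739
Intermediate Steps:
X = 23 (X = 20 + 3 = 23)
d(b) = (-3 + b)*(23 + b) (d(b) = (b - 3)*(b + 23) = (-3 + b)*(23 + b))
((4 + 17) - 33)*d(0) - 89 = ((4 + 17) - 33)*(-69 + 0**2 + 20*0) - 89 = (21 - 33)*(-69 + 0 + 0) - 89 = -12*(-69) - 89 = 828 - 89 = 739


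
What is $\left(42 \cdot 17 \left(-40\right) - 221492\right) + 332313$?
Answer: $82261$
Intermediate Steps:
$\left(42 \cdot 17 \left(-40\right) - 221492\right) + 332313 = \left(714 \left(-40\right) - 221492\right) + 332313 = \left(-28560 - 221492\right) + 332313 = -250052 + 332313 = 82261$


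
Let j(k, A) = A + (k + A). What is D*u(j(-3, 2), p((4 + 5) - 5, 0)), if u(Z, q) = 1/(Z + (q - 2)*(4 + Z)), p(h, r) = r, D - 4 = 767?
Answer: -257/3 ≈ -85.667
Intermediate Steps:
D = 771 (D = 4 + 767 = 771)
j(k, A) = k + 2*A (j(k, A) = A + (A + k) = k + 2*A)
u(Z, q) = 1/(Z + (-2 + q)*(4 + Z))
D*u(j(-3, 2), p((4 + 5) - 5, 0)) = 771/(-8 - (-3 + 2*2) + 4*0 + (-3 + 2*2)*0) = 771/(-8 - (-3 + 4) + 0 + (-3 + 4)*0) = 771/(-8 - 1*1 + 0 + 1*0) = 771/(-8 - 1 + 0 + 0) = 771/(-9) = 771*(-⅑) = -257/3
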